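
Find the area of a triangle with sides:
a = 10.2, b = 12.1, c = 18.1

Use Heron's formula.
s = (a+b+c)/2 = (10.2+12.1+18.1)/2 = 20.2
A = √(s(s-a)(s-b)(s-c)) = √(20.2·10·8.1·2.1)
A = √3436.02 = 58.62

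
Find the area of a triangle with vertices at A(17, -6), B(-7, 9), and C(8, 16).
Using the coordinate formula: Area = (1/2)|x₁(y₂-y₃) + x₂(y₃-y₁) + x₃(y₁-y₂)|
Area = (1/2)|17(9-16) + (-7)(16-(-6)) + 8((-6)-9)|
Area = (1/2)|17*(-7) + (-7)*22 + 8*(-15)|
Area = (1/2)|(-119) + (-154) + (-120)|
Area = (1/2)*393 = 196.50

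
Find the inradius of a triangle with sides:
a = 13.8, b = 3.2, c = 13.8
s = (a+b+c)/2 = (13.8+3.2+13.8)/2 = 15.4
Area = √(s(s-a)(s-b)(s-c)) = √(15.4·1.6·12.2·1.6) = 21.9311
r = Area/s = 21.9311/15.4 = 1.424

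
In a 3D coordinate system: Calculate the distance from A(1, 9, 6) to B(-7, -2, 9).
d = √[(-8)² + (-11)² + (3)²] = √194 = 13.93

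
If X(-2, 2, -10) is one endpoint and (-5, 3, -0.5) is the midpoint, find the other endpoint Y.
Y = (2×(-5) - (-2), 2×3 - 2, 2×(-0.5) - (-10)) = (-8, 4, 9)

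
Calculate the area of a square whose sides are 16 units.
Area = s²
Area = 16²
Area = 256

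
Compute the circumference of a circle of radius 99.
Circumference = 2 * pi * r
Circumference = 2 * pi * 99
Circumference = 622.04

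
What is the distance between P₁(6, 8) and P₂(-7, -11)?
Using the distance formula: d = sqrt((x₂-x₁)² + (y₂-y₁)²)
dx = (-7) - 6 = -13
dy = (-11) - 8 = -19
d = sqrt((-13)² + (-19)²) = sqrt(169 + 361) = sqrt(530) = 23.02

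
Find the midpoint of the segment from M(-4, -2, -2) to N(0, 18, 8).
Midpoint = ((-4+0)/2, (-2+18)/2, (-2+8)/2) = (-2, 8, 3)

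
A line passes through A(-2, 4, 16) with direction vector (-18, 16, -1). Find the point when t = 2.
P(2) = (-2 + (-18)(2), 4 + 16(2), 16 + (-1)(2)) = (-38, 36, 14)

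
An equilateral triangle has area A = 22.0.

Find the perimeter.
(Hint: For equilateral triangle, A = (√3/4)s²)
A = (√3/4)s²  →  s² = 4A/√3 = 4·22.0/√3 = 50.8068
s = 7.12789
Perimeter = 3s = 21.38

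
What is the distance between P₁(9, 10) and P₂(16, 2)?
Using the distance formula: d = sqrt((x₂-x₁)² + (y₂-y₁)²)
dx = 16 - 9 = 7
dy = 2 - 10 = -8
d = sqrt(7² + (-8)²) = sqrt(49 + 64) = sqrt(113) = 10.63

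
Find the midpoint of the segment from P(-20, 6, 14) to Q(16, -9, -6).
Midpoint = ((-20+16)/2, (6-9)/2, (14-6)/2) = (-2, -1.5, 4)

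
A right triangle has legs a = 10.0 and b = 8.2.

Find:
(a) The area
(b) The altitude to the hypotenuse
(a) Area = ½ab = ½·10.0·8.2 = 41
(b) Hypotenuse c = √(10.0² + 8.2²) = √167.24 = 12.9321
    Area = ½·c·h_c  →  h_c = 2·Area/c = 2·41/12.9321 = 6.341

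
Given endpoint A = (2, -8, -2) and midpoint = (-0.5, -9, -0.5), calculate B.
B = (2×(-0.5) - 2, 2×(-9) - (-8), 2×(-0.5) - (-2)) = (-3, -10, 1)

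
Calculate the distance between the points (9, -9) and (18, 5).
Using the distance formula: d = sqrt((x₂-x₁)² + (y₂-y₁)²)
dx = 18 - 9 = 9
dy = 5 - (-9) = 14
d = sqrt(9² + 14²) = sqrt(81 + 196) = sqrt(277) = 16.64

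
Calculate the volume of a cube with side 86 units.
Volume = s³
Volume = 86³
Volume = 636056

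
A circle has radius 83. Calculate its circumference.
Circumference = 2 * pi * r
Circumference = 2 * pi * 83
Circumference = 521.50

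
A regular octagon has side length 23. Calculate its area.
For a regular 8-gon with side length s = 23:
Apothem a = s / (2*tan(pi/8)) = 23 / (2*tan(pi/8)) ≈ 27.7635
Perimeter P = 8 * 23 = 184
Area = (1/2) * P * a = (1/2) * 184 * 27.7635 = 2554.24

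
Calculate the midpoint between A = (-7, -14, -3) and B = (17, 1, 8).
Midpoint = ((-7+17)/2, (-14+1)/2, (-3+8)/2) = (5, -6.5, 2.5)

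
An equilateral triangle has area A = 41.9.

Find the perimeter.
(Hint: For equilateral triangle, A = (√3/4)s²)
A = (√3/4)s²  →  s² = 4A/√3 = 4·41.9/√3 = 96.7639
s = 9.83686
Perimeter = 3s = 29.51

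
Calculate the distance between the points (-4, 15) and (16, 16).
Using the distance formula: d = sqrt((x₂-x₁)² + (y₂-y₁)²)
dx = 16 - (-4) = 20
dy = 16 - 15 = 1
d = sqrt(20² + 1²) = sqrt(400 + 1) = sqrt(401) = 20.02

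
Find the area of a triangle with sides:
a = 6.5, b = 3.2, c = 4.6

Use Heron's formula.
s = (a+b+c)/2 = (6.5+3.2+4.6)/2 = 7.15
A = √(s(s-a)(s-b)(s-c)) = √(7.15·0.65·3.95·2.55)
A = √46.8119 = 6.842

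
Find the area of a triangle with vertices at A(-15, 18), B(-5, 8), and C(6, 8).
Using the coordinate formula: Area = (1/2)|x₁(y₂-y₃) + x₂(y₃-y₁) + x₃(y₁-y₂)|
Area = (1/2)|(-15)(8-8) + (-5)(8-18) + 6(18-8)|
Area = (1/2)|(-15)*0 + (-5)*(-10) + 6*10|
Area = (1/2)|0 + 50 + 60|
Area = (1/2)*110 = 55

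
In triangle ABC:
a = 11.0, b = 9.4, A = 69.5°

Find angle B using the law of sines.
sin(B)/b = sin(A)/a
sin(B) = b·sin(A)/a = 9.4·sin(69.5°)/11.0 = 0.800429
B = arcsin(0.800429) = 53.17°  (b ≤ a, so B ≤ A and the acute solution is unique)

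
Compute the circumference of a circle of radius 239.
Circumference = 2 * pi * r
Circumference = 2 * pi * 239
Circumference = 1501.68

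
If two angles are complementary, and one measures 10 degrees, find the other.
Complementary angles sum to 90 degrees.
Other angle = 90 - 10
Other angle = 80 degrees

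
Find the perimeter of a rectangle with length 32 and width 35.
Perimeter = 2 * (length + width)
Perimeter = 2 * (32 + 35)
Perimeter = 2 * 67
Perimeter = 134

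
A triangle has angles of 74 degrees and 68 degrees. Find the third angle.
Sum of angles in a triangle = 180 degrees
Third angle = 180 - 74 - 68
Third angle = 38 degrees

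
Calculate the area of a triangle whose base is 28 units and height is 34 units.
Area = (1/2) * base * height
Area = (1/2) * 28 * 34
Area = 476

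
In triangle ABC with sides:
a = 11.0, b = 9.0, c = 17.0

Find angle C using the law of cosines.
cos(C) = (a² + b² - c²)/(2ab)
cos(C) = (11.0² + 9.0² - 17.0²)/(2·11.0·9.0) = -87/198 = -0.439394
C = arccos(-0.439394) = 116.1°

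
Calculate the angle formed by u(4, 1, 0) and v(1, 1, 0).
u·v = 5, |u|² = 17, |v|² = 2
cos θ = 5/√34 ≈ 0.8575
θ ≈ 30.96°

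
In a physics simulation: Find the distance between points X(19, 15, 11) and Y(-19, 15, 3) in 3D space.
d = √[(-38)² + (0)² + (-8)²] = √1508 = 38.83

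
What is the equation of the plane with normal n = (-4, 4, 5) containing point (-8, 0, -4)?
d = n·P = (-4)(-8) + (4)(0) + (5)(-4) = 12
Plane: -4x + 4y + 5z = 12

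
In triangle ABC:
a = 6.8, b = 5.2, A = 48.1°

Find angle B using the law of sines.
sin(B)/b = sin(A)/a
sin(B) = b·sin(A)/a = 5.2·sin(48.1°)/6.8 = 0.569179
B = arcsin(0.569179) = 34.69°  (b ≤ a, so B ≤ A and the acute solution is unique)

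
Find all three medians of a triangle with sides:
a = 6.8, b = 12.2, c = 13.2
Using m_x = ½√(2y² + 2z² - x²):
m_a = ½√(2·12.2² + 2·13.2² - 6.8²) = ½√599.92 = 12.25
m_b = ½√(2·6.8² + 2·13.2² - 12.2²) = ½√292.12 = 8.546
m_c = ½√(2·6.8² + 2·12.2² - 13.2²) = ½√215.92 = 7.347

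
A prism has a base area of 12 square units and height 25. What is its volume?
Volume = base area * height
Volume = 12 * 25
Volume = 300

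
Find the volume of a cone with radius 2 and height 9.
Volume = (1/3) * pi * r² * h
Volume = (1/3) * pi * 2² * 9
Volume = (1/3) * pi * 4 * 9
Volume = (1/3) * pi * 36
Volume = 37.70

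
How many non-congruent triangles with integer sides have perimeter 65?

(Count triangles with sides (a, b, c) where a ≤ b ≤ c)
With a ≤ b ≤ c and a + b + c = 65, the triangle inequality a + b > c gives c < 65/2, so c ≤ 32.
Iterate a from 1 to ⌊p/3⌋ = 21; for each a, b ranges from a to ⌊(p−a)/2⌋ with c = p − a − b, keeping only c ≥ b.
Triples: (1, 32, 32), (2, 31, 32), (3, 30, 32), …
Count = 96 triangles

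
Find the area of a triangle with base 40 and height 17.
Area = (1/2) * base * height
Area = (1/2) * 40 * 17
Area = 340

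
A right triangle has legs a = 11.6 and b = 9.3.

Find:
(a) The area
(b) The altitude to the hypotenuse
(a) Area = ½ab = ½·11.6·9.3 = 53.94
(b) Hypotenuse c = √(11.6² + 9.3²) = √221.05 = 14.8678
    Area = ½·c·h_c  →  h_c = 2·Area/c = 2·53.94/14.8678 = 7.256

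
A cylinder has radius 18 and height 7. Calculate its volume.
Volume = pi * r² * h
Volume = pi * 18² * 7
Volume = pi * 324 * 7
Volume = pi * 2268
Volume = 7125.13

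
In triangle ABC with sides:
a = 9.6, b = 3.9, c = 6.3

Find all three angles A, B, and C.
By the law of cosines:
cos(A) = (b² + c² - a²)/(2bc) = -0.758242  →  A = 139.3°
cos(B) = (a² + c² - b²)/(2ac) = 0.964286  →  B = 15.36°
cos(C) = (a² + b² - c²)/(2ab) = 0.903846  →  C = 25.33°
Check: A + B + C = 180.0° ✓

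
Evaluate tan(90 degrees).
tan(90 degrees) = undefined
Decimal approximation: undefined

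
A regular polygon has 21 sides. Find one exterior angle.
Exterior angle of a regular n-gon = 360/n
Exterior angle = 360/21
Exterior angle = 17.14 degrees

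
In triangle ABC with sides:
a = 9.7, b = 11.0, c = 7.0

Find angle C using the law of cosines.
cos(C) = (a² + b² - c²)/(2ab)
cos(C) = (9.7² + 11.0² - 7.0²)/(2·9.7·11.0) = 166.09/213.4 = 0.778304
C = arccos(0.778304) = 38.89°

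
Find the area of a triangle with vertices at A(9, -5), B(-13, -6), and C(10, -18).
Using the coordinate formula: Area = (1/2)|x₁(y₂-y₃) + x₂(y₃-y₁) + x₃(y₁-y₂)|
Area = (1/2)|9((-6)-(-18)) + (-13)((-18)-(-5)) + 10((-5)-(-6))|
Area = (1/2)|9*12 + (-13)*(-13) + 10*1|
Area = (1/2)|108 + 169 + 10|
Area = (1/2)*287 = 143.50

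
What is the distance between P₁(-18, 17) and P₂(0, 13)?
Using the distance formula: d = sqrt((x₂-x₁)² + (y₂-y₁)²)
dx = 0 - (-18) = 18
dy = 13 - 17 = -4
d = sqrt(18² + (-4)²) = sqrt(324 + 16) = sqrt(340) = 18.44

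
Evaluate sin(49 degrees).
sin(49 degrees) = 0.7547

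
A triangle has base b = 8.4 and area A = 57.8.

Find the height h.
A = ½bh  →  h = 2A/b
h = 2·57.8/8.4 = 13.76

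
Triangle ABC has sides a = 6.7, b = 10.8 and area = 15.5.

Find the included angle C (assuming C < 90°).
Area = ½ab·sin(C)  →  sin(C) = 2·Area/(ab)
sin(C) = 2·15.5/(6.7·10.8) = 0.428413
C = arcsin(0.428413) = 25.37°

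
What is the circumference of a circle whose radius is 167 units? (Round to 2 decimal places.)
Circumference = 2 * pi * r
Circumference = 2 * pi * 167
Circumference = 1049.29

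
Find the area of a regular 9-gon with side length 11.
For a regular 9-gon with side length s = 11:
Apothem a = s / (2*tan(pi/9)) = 11 / (2*tan(pi/9)) ≈ 15.1111
Perimeter P = 9 * 11 = 99
Area = (1/2) * P * a = (1/2) * 99 * 15.1111 = 748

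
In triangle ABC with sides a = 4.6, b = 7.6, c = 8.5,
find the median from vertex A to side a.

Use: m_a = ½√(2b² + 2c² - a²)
m_a = ½√(2·7.6² + 2·8.5² - 4.6²)
m_a = ½√(115.52 + 144.5 - 21.16) = ½√238.86 = 7.728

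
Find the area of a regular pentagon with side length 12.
For a regular 5-gon with side length s = 12:
Apothem a = s / (2*tan(pi/5)) = 12 / (2*tan(pi/5)) ≈ 8.2583
Perimeter P = 5 * 12 = 60
Area = (1/2) * P * a = (1/2) * 60 * 8.2583 = 247.75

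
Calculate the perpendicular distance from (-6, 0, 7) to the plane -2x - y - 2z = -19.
d = |(-2)(-6) + (-1)(0) + (-2)(7) - (-19)| / √((-2)² + (-1)² + (-2)²) = 17/√9 = 5.667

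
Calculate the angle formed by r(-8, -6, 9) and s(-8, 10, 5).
r·s = 49, |r|² = 181, |s|² = 189
cos θ = 49/√34209 ≈ 0.2649
θ ≈ 74.64°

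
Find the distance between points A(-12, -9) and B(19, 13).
Using the distance formula: d = sqrt((x₂-x₁)² + (y₂-y₁)²)
dx = 19 - (-12) = 31
dy = 13 - (-9) = 22
d = sqrt(31² + 22²) = sqrt(961 + 484) = sqrt(1445) = 38.01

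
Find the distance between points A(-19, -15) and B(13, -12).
Using the distance formula: d = sqrt((x₂-x₁)² + (y₂-y₁)²)
dx = 13 - (-19) = 32
dy = (-12) - (-15) = 3
d = sqrt(32² + 3²) = sqrt(1024 + 9) = sqrt(1033) = 32.14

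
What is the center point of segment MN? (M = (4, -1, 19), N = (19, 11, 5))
Midpoint = ((4+19)/2, (-1+11)/2, (19+5)/2) = (11.5, 5, 12)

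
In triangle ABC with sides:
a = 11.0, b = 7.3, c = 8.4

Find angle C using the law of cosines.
cos(C) = (a² + b² - c²)/(2ab)
cos(C) = (11.0² + 7.3² - 8.4²)/(2·11.0·7.3) = 103.73/160.6 = 0.645890
C = arccos(0.645890) = 49.77°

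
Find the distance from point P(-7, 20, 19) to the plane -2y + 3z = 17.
d = |0(-7) + (-2)(20) + 3(19) - (17)| / √(0² + (-2)² + 3²) = 0/√13 = 0.0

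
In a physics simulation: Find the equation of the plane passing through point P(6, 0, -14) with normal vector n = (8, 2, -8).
d = n·P = (8)(6) + (2)(0) + (-8)(-14) = 160
Plane: 8x + 2y - 8z = 160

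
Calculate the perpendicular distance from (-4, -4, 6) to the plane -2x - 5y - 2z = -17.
d = |(-2)(-4) + (-5)(-4) + (-2)(6) - (-17)| / √((-2)² + (-5)² + (-2)²) = 33/√33 = 5.745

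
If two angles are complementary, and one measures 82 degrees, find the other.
Complementary angles sum to 90 degrees.
Other angle = 90 - 82
Other angle = 8 degrees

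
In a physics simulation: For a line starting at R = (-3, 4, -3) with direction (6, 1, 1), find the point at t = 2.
P(2) = (-3 + 6(2), 4 + 1(2), -3 + 1(2)) = (9, 6, -1)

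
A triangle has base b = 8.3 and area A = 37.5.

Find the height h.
A = ½bh  →  h = 2A/b
h = 2·37.5/8.3 = 9.036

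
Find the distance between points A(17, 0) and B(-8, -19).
Using the distance formula: d = sqrt((x₂-x₁)² + (y₂-y₁)²)
dx = (-8) - 17 = -25
dy = (-19) - 0 = -19
d = sqrt((-25)² + (-19)²) = sqrt(625 + 361) = sqrt(986) = 31.40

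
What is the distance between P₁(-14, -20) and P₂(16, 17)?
Using the distance formula: d = sqrt((x₂-x₁)² + (y₂-y₁)²)
dx = 16 - (-14) = 30
dy = 17 - (-20) = 37
d = sqrt(30² + 37²) = sqrt(900 + 1369) = sqrt(2269) = 47.63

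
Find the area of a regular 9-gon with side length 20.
For a regular 9-gon with side length s = 20:
Apothem a = s / (2*tan(pi/9)) = 20 / (2*tan(pi/9)) ≈ 27.4748
Perimeter P = 9 * 20 = 180
Area = (1/2) * P * a = (1/2) * 180 * 27.4748 = 2472.73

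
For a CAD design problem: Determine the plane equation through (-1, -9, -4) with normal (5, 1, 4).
d = n·P = (5)(-1) + (1)(-9) + (4)(-4) = -30
Plane: 5x + y + 4z = -30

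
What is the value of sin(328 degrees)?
sin(328 degrees) = -0.5299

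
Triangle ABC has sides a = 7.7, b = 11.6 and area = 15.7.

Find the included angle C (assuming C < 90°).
Area = ½ab·sin(C)  →  sin(C) = 2·Area/(ab)
sin(C) = 2·15.7/(7.7·11.6) = 0.351545
C = arcsin(0.351545) = 20.58°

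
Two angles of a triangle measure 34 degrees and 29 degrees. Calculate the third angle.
Sum of angles in a triangle = 180 degrees
Third angle = 180 - 34 - 29
Third angle = 117 degrees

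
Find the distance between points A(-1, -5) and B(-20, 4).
Using the distance formula: d = sqrt((x₂-x₁)² + (y₂-y₁)²)
dx = (-20) - (-1) = -19
dy = 4 - (-5) = 9
d = sqrt((-19)² + 9²) = sqrt(361 + 81) = sqrt(442) = 21.02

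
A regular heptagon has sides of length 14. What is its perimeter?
Perimeter = number of sides * side length
Perimeter = 7 * 14
Perimeter = 98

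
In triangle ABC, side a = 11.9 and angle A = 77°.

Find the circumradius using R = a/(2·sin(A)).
R = a/(2·sin(A)) = 11.9/(2·sin(77°))
R = 11.9/(2·0.974370) = 11.9/1.948740 = 6.107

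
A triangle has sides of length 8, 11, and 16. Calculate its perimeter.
Perimeter = sum of all sides
Perimeter = 8 + 11 + 16
Perimeter = 35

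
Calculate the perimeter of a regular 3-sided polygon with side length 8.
Perimeter = number of sides * side length
Perimeter = 3 * 8
Perimeter = 24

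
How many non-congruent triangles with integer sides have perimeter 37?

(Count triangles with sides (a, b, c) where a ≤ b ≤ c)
With a ≤ b ≤ c and a + b + c = 37, the triangle inequality a + b > c gives c < 37/2, so c ≤ 18.
Iterate a from 1 to ⌊p/3⌋ = 12; for each a, b ranges from a to ⌊(p−a)/2⌋ with c = p − a − b, keeping only c ≥ b.
Triples: (1, 18, 18), (2, 17, 18), (3, 16, 18), …
Count = 33 triangles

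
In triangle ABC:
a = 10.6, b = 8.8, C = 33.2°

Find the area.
Using A = ½ab·sin(C):
A = ½·10.6·8.8·sin(33.2°) = ½·93.28·0.547563 = 25.54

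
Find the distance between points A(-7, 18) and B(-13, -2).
Using the distance formula: d = sqrt((x₂-x₁)² + (y₂-y₁)²)
dx = (-13) - (-7) = -6
dy = (-2) - 18 = -20
d = sqrt((-6)² + (-20)²) = sqrt(36 + 400) = sqrt(436) = 20.88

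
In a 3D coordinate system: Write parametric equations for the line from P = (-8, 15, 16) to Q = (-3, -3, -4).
Direction vector d = Q - P = (5, -18, -20)
x = -8 + 5t, y = 15 - 18t, z = 16 - 20t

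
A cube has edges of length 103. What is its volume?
Volume = s³
Volume = 103³
Volume = 1092727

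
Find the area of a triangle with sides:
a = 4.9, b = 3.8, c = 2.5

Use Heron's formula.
s = (a+b+c)/2 = (4.9+3.8+2.5)/2 = 5.6
A = √(s(s-a)(s-b)(s-c)) = √(5.6·0.7·1.8·3.1)
A = √21.8736 = 4.677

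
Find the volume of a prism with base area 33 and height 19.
Volume = base area * height
Volume = 33 * 19
Volume = 627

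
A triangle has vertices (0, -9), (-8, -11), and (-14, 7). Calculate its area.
Using the coordinate formula: Area = (1/2)|x₁(y₂-y₃) + x₂(y₃-y₁) + x₃(y₁-y₂)|
Area = (1/2)|0((-11)-7) + (-8)(7-(-9)) + (-14)((-9)-(-11))|
Area = (1/2)|0*(-18) + (-8)*16 + (-14)*2|
Area = (1/2)|0 + (-128) + (-28)|
Area = (1/2)*156 = 78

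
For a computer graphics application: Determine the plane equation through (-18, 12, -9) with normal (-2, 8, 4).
d = n·P = (-2)(-18) + (8)(12) + (4)(-9) = 96
Plane: -2x + 8y + 4z = 96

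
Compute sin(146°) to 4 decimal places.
sin(146 degrees) = 0.5592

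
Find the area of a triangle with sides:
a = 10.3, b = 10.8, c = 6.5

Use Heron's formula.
s = (a+b+c)/2 = (10.3+10.8+6.5)/2 = 13.8
A = √(s(s-a)(s-b)(s-c)) = √(13.8·3.5·3·7.3)
A = √1057.77 = 32.52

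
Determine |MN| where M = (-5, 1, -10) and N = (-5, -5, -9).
d = √[(0)² + (-6)² + (1)²] = √37 = 6.083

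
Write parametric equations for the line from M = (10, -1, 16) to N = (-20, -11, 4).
Direction vector d = N - M = (-30, -10, -12)
x = 10 - 30t, y = -1 - 10t, z = 16 - 12t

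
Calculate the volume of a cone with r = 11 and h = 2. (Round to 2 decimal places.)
Volume = (1/3) * pi * r² * h
Volume = (1/3) * pi * 11² * 2
Volume = (1/3) * pi * 121 * 2
Volume = (1/3) * pi * 242
Volume = 253.42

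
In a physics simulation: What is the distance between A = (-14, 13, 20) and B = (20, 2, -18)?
d = √[(34)² + (-11)² + (-38)²] = √2721 = 52.16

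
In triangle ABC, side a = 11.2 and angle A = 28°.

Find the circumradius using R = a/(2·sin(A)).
R = a/(2·sin(A)) = 11.2/(2·sin(28°))
R = 11.2/(2·0.469472) = 11.2/0.938943 = 11.93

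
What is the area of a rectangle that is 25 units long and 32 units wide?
Area = length * width
Area = 25 * 32
Area = 800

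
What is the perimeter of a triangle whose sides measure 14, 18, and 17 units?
Perimeter = sum of all sides
Perimeter = 14 + 18 + 17
Perimeter = 49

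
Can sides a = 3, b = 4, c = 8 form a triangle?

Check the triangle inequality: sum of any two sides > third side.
No: 3 + 4 = 7 is not > 8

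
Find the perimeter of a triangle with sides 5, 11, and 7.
Perimeter = sum of all sides
Perimeter = 5 + 11 + 7
Perimeter = 23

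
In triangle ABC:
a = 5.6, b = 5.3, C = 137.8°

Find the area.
Using A = ½ab·sin(C):
A = ½·5.6·5.3·sin(137.8°) = ½·29.68·0.671721 = 9.968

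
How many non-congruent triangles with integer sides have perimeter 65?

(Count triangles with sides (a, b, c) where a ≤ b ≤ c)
With a ≤ b ≤ c and a + b + c = 65, the triangle inequality a + b > c gives c < 65/2, so c ≤ 32.
Iterate a from 1 to ⌊p/3⌋ = 21; for each a, b ranges from a to ⌊(p−a)/2⌋ with c = p − a − b, keeping only c ≥ b.
Triples: (1, 32, 32), (2, 31, 32), (3, 30, 32), …
Count = 96 triangles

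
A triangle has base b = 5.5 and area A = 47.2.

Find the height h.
A = ½bh  →  h = 2A/b
h = 2·47.2/5.5 = 17.16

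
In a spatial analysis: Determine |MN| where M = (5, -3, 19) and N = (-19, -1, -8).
d = √[(-24)² + (2)² + (-27)²] = √1309 = 36.18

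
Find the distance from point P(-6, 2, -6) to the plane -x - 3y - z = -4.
d = |(-1)(-6) + (-3)(2) + (-1)(-6) - (-4)| / √((-1)² + (-3)² + (-1)²) = 10/√11 = 3.015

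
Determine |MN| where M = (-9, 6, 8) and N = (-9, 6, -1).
d = √[(0)² + (0)² + (-9)²] = √81 = 9.0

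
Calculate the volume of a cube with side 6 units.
Volume = s³
Volume = 6³
Volume = 216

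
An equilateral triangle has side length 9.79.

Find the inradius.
For an equilateral triangle, r = s/(2√3) where s is the side.
r = 9.79/(2√3) = 9.79/3.464102 = 2.826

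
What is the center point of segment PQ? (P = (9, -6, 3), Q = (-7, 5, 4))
Midpoint = ((9-7)/2, (-6+5)/2, (3+4)/2) = (1, -0.5, 3.5)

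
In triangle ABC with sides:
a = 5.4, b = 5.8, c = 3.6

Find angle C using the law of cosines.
cos(C) = (a² + b² - c²)/(2ab)
cos(C) = (5.4² + 5.8² - 3.6²)/(2·5.4·5.8) = 49.84/62.64 = 0.795658
C = arccos(0.795658) = 37.28°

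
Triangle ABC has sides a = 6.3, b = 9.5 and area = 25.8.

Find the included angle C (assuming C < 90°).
Area = ½ab·sin(C)  →  sin(C) = 2·Area/(ab)
sin(C) = 2·25.8/(6.3·9.5) = 0.862155
C = arcsin(0.862155) = 59.56°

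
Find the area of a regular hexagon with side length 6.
For a regular 6-gon with side length s = 6:
Apothem a = s / (2*tan(pi/6)) = 6 / (2*tan(pi/6)) ≈ 5.1962
Perimeter P = 6 * 6 = 36
Area = (1/2) * P * a = (1/2) * 36 * 5.1962 = 93.53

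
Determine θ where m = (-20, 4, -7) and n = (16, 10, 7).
m·n = -329, |m|² = 465, |n|² = 405
cos θ = -329/√188325 ≈ -0.7581
θ ≈ 139.3°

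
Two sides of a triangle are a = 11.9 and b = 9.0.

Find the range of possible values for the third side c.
By the triangle inequality: |a - b| < c < a + b
|11.9 - 9.0| < c < 11.9 + 9.0
2.9 < c < 20.9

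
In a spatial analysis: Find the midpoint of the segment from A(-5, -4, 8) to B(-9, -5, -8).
Midpoint = ((-5-9)/2, (-4-5)/2, (8-8)/2) = (-7, -4.5, 0)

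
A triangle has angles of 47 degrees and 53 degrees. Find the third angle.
Sum of angles in a triangle = 180 degrees
Third angle = 180 - 47 - 53
Third angle = 80 degrees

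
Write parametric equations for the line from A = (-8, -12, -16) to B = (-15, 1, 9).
Direction vector d = B - A = (-7, 13, 25)
x = -8 - 7t, y = -12 + 13t, z = -16 + 25t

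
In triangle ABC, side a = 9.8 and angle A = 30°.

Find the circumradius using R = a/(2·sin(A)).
R = a/(2·sin(A)) = 9.8/(2·sin(30°))
R = 9.8/(2·0.500000) = 9.8/1.000000 = 9.8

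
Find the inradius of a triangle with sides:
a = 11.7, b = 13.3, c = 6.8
s = (a+b+c)/2 = (11.7+13.3+6.8)/2 = 15.9
Area = √(s(s-a)(s-b)(s-c)) = √(15.9·4.2·2.6·9.1) = 39.7494
r = Area/s = 39.7494/15.9 = 2.5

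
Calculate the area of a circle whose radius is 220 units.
Area = pi * r²
Area = pi * 220²
Area = pi * 48400
Area = 152053.08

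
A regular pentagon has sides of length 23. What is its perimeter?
Perimeter = number of sides * side length
Perimeter = 5 * 23
Perimeter = 115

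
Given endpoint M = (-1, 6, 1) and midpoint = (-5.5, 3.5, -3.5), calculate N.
N = (2×(-5.5) - (-1), 2×3.5 - 6, 2×(-3.5) - 1) = (-10, 1, -8)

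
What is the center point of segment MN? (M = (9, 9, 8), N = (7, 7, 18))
Midpoint = ((9+7)/2, (9+7)/2, (8+18)/2) = (8, 8, 13)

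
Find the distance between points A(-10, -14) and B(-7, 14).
Using the distance formula: d = sqrt((x₂-x₁)² + (y₂-y₁)²)
dx = (-7) - (-10) = 3
dy = 14 - (-14) = 28
d = sqrt(3² + 28²) = sqrt(9 + 784) = sqrt(793) = 28.16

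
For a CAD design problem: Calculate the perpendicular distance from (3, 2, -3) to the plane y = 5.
d = |0(3) + 1(2) + 0(-3) - (5)| / √(0² + 1² + 0²) = 3/√1 = 3.0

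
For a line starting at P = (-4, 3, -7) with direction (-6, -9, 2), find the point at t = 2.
P(2) = (-4 + (-6)(2), 3 + (-9)(2), -7 + 2(2)) = (-16, -15, -3)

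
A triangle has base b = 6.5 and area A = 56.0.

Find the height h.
A = ½bh  →  h = 2A/b
h = 2·56.0/6.5 = 17.23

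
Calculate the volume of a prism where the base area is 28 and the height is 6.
Volume = base area * height
Volume = 28 * 6
Volume = 168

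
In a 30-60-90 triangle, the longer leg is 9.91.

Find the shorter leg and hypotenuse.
In a 30-60-90 triangle, sides are in ratio 1 : √3 : 2.
Long leg = short leg·√3  →  short leg = 9.91/√3 = 5.722
Hypotenuse = 2·(short leg) = 2·9.91/√3 = 11.44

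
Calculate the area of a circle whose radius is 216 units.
Area = pi * r²
Area = pi * 216²
Area = pi * 46656
Area = 146574.15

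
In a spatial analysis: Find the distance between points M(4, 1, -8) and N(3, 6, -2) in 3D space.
d = √[(-1)² + (5)² + (6)²] = √62 = 7.874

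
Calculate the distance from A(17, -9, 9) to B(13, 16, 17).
d = √[(-4)² + (25)² + (8)²] = √705 = 26.55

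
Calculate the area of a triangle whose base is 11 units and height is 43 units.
Area = (1/2) * base * height
Area = (1/2) * 11 * 43
Area = 236.50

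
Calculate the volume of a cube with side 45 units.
Volume = s³
Volume = 45³
Volume = 91125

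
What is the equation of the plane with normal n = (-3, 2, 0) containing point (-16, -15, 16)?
d = n·P = (-3)(-16) + (2)(-15) + (0)(16) = 18
Plane: -3x + 2y = 18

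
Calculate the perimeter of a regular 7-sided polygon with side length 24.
Perimeter = number of sides * side length
Perimeter = 7 * 24
Perimeter = 168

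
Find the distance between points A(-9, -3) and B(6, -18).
Using the distance formula: d = sqrt((x₂-x₁)² + (y₂-y₁)²)
dx = 6 - (-9) = 15
dy = (-18) - (-3) = -15
d = sqrt(15² + (-15)²) = sqrt(225 + 225) = sqrt(450) = 21.21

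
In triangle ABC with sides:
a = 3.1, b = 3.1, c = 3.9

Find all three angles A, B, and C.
By the law of cosines:
cos(A) = (b² + c² - a²)/(2bc) = 0.629032  →  A = 51.02°
cos(B) = (a² + c² - b²)/(2ac) = 0.629032  →  B = 51.02°
cos(C) = (a² + b² - c²)/(2ab) = 0.208637  →  C = 77.96°
Check: A + B + C = 180.0° ✓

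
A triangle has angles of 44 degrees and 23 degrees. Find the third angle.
Sum of angles in a triangle = 180 degrees
Third angle = 180 - 44 - 23
Third angle = 113 degrees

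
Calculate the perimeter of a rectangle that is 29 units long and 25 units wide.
Perimeter = 2 * (length + width)
Perimeter = 2 * (29 + 25)
Perimeter = 2 * 54
Perimeter = 108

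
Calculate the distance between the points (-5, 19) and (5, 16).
Using the distance formula: d = sqrt((x₂-x₁)² + (y₂-y₁)²)
dx = 5 - (-5) = 10
dy = 16 - 19 = -3
d = sqrt(10² + (-3)²) = sqrt(100 + 9) = sqrt(109) = 10.44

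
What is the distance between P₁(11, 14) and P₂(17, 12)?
Using the distance formula: d = sqrt((x₂-x₁)² + (y₂-y₁)²)
dx = 17 - 11 = 6
dy = 12 - 14 = -2
d = sqrt(6² + (-2)²) = sqrt(36 + 4) = sqrt(40) = 6.32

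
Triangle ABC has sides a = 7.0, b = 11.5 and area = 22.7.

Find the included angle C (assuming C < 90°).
Area = ½ab·sin(C)  →  sin(C) = 2·Area/(ab)
sin(C) = 2·22.7/(7.0·11.5) = 0.563975
C = arcsin(0.563975) = 34.33°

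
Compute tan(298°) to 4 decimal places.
tan(298 degrees) = -1.8807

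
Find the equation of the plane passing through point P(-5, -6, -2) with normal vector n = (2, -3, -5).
d = n·P = (2)(-5) + (-3)(-6) + (-5)(-2) = 18
Plane: 2x - 3y - 5z = 18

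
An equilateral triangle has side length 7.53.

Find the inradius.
For an equilateral triangle, r = s/(2√3) where s is the side.
r = 7.53/(2√3) = 7.53/3.464102 = 2.174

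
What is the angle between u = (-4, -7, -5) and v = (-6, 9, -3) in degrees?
u·v = -24, |u|² = 90, |v|² = 126
cos θ = -24/√11340 ≈ -0.2254
θ ≈ 103.0°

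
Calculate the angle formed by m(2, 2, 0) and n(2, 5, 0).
m·n = 14, |m|² = 8, |n|² = 29
cos θ = 14/√232 ≈ 0.9191
θ ≈ 23.2°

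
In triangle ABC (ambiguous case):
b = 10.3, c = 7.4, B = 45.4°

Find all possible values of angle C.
sin(C)/c = sin(B)/b  →  sin(C) = c·sin(B)/b = 7.4·sin(45.4°)/10.3 = 0.511553
C₁ = arcsin(0.511553) = 30.77°,  C₂ = 180° - C₁ = 149.23°
Check C₂: A = 180° - 45.4° - 149.23° = -14.63° ≤ 0, rejected
C = 30.77° (one solution)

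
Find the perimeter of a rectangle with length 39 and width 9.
Perimeter = 2 * (length + width)
Perimeter = 2 * (39 + 9)
Perimeter = 2 * 48
Perimeter = 96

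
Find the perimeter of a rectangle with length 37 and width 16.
Perimeter = 2 * (length + width)
Perimeter = 2 * (37 + 16)
Perimeter = 2 * 53
Perimeter = 106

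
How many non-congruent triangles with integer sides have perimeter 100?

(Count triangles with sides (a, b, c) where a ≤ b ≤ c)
With a ≤ b ≤ c and a + b + c = 100, the triangle inequality a + b > c gives c < 100/2, so c ≤ 49.
Iterate a from 1 to ⌊p/3⌋ = 33; for each a, b ranges from a to ⌊(p−a)/2⌋ with c = p − a − b, keeping only c ≥ b.
Triples: (2, 49, 49), (3, 48, 49), (4, 47, 49), …
Count = 208 triangles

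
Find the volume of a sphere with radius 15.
Volume = (4/3) * pi * r³
Volume = (4/3) * pi * 15³
Volume = (4/3) * pi * 3375
Volume = 14137.17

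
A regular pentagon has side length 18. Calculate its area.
For a regular 5-gon with side length s = 18:
Apothem a = s / (2*tan(pi/5)) = 18 / (2*tan(pi/5)) ≈ 12.3874
Perimeter P = 5 * 18 = 90
Area = (1/2) * P * a = (1/2) * 90 * 12.3874 = 557.43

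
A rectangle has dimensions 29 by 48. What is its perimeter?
Perimeter = 2 * (length + width)
Perimeter = 2 * (29 + 48)
Perimeter = 2 * 77
Perimeter = 154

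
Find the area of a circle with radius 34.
Area = pi * r²
Area = pi * 34²
Area = pi * 1156
Area = 3631.68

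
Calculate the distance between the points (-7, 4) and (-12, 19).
Using the distance formula: d = sqrt((x₂-x₁)² + (y₂-y₁)²)
dx = (-12) - (-7) = -5
dy = 19 - 4 = 15
d = sqrt((-5)² + 15²) = sqrt(25 + 225) = sqrt(250) = 15.81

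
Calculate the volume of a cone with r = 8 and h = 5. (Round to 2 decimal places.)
Volume = (1/3) * pi * r² * h
Volume = (1/3) * pi * 8² * 5
Volume = (1/3) * pi * 64 * 5
Volume = (1/3) * pi * 320
Volume = 335.10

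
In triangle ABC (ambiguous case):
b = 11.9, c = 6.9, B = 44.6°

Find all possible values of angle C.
sin(C)/c = sin(B)/b  →  sin(C) = c·sin(B)/b = 6.9·sin(44.6°)/11.9 = 0.407131
C₁ = arcsin(0.407131) = 24.02°,  C₂ = 180° - C₁ = 155.98°
Check C₂: A = 180° - 44.6° - 155.98° = -20.58° ≤ 0, rejected
C = 24.02° (one solution)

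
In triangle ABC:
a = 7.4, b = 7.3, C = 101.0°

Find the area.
Using A = ½ab·sin(C):
A = ½·7.4·7.3·sin(101.0°) = ½·54.02·0.981627 = 26.51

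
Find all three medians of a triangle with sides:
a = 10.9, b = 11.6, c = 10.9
Using m_x = ½√(2y² + 2z² - x²):
m_a = ½√(2·11.6² + 2·10.9² - 10.9²) = ½√387.93 = 9.848
m_b = ½√(2·10.9² + 2·10.9² - 11.6²) = ½√340.68 = 9.229
m_c = ½√(2·10.9² + 2·11.6² - 10.9²) = ½√387.93 = 9.848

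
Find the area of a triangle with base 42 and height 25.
Area = (1/2) * base * height
Area = (1/2) * 42 * 25
Area = 525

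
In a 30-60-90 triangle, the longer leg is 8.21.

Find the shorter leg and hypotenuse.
In a 30-60-90 triangle, sides are in ratio 1 : √3 : 2.
Long leg = short leg·√3  →  short leg = 8.21/√3 = 4.74
Hypotenuse = 2·(short leg) = 2·8.21/√3 = 9.48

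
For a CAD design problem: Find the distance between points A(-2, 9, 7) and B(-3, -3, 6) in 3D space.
d = √[(-1)² + (-12)² + (-1)²] = √146 = 12.08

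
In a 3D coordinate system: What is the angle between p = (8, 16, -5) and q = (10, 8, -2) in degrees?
p·q = 218, |p|² = 345, |q|² = 168
cos θ = 218/√57960 ≈ 0.9055
θ ≈ 25.11°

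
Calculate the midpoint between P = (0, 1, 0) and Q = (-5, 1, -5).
Midpoint = ((0-5)/2, (1+1)/2, (0-5)/2) = (-2.5, 1, -2.5)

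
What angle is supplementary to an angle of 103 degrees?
Supplementary angles sum to 180 degrees.
Other angle = 180 - 103
Other angle = 77 degrees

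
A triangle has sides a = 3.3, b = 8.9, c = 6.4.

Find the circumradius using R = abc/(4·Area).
s = (a+b+c)/2 = 9.3
Area = √(s(s-a)(s-b)(s-c)) = √(9.3·6·0.4·2.9) = 8.04537
R = abc/(4·Area) = (3.3·8.9·6.4)/(4·8.04537) = 187.968/32.18148 = 5.841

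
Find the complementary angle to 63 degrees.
Complementary angles sum to 90 degrees.
Other angle = 90 - 63
Other angle = 27 degrees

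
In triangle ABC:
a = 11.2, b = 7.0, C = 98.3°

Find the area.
Using A = ½ab·sin(C):
A = ½·11.2·7.0·sin(98.3°) = ½·78.4·0.989526 = 38.79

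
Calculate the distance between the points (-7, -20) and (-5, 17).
Using the distance formula: d = sqrt((x₂-x₁)² + (y₂-y₁)²)
dx = (-5) - (-7) = 2
dy = 17 - (-20) = 37
d = sqrt(2² + 37²) = sqrt(4 + 1369) = sqrt(1373) = 37.05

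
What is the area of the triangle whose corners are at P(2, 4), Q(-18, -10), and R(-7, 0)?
Using the coordinate formula: Area = (1/2)|x₁(y₂-y₃) + x₂(y₃-y₁) + x₃(y₁-y₂)|
Area = (1/2)|2((-10)-0) + (-18)(0-4) + (-7)(4-(-10))|
Area = (1/2)|2*(-10) + (-18)*(-4) + (-7)*14|
Area = (1/2)|(-20) + 72 + (-98)|
Area = (1/2)*46 = 23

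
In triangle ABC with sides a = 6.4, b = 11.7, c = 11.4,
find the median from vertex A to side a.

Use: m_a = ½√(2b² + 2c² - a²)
m_a = ½√(2·11.7² + 2·11.4² - 6.4²)
m_a = ½√(273.78 + 259.92 - 40.96) = ½√492.74 = 11.1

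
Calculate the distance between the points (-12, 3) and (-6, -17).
Using the distance formula: d = sqrt((x₂-x₁)² + (y₂-y₁)²)
dx = (-6) - (-12) = 6
dy = (-17) - 3 = -20
d = sqrt(6² + (-20)²) = sqrt(36 + 400) = sqrt(436) = 20.88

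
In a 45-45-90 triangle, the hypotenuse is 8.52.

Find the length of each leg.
In a 45-45-90 triangle, hypotenuse = leg·√2  →  leg = hypotenuse/√2
leg = 8.52/√2 = 6.025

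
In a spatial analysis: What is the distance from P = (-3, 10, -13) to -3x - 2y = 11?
d = |(-3)(-3) + (-2)(10) + 0(-13) - (11)| / √((-3)² + (-2)² + 0²) = 22/√13 = 6.102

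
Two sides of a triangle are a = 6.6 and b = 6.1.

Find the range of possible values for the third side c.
By the triangle inequality: |a - b| < c < a + b
|6.6 - 6.1| < c < 6.6 + 6.1
0.5 < c < 12.7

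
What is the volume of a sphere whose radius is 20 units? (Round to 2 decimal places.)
Volume = (4/3) * pi * r³
Volume = (4/3) * pi * 20³
Volume = (4/3) * pi * 8000
Volume = 33510.32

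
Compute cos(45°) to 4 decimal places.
cos(45 degrees) = sqrt(2)/2
Decimal approximation: 0.7071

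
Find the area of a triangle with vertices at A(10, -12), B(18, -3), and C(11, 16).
Using the coordinate formula: Area = (1/2)|x₁(y₂-y₃) + x₂(y₃-y₁) + x₃(y₁-y₂)|
Area = (1/2)|10((-3)-16) + 18(16-(-12)) + 11((-12)-(-3))|
Area = (1/2)|10*(-19) + 18*28 + 11*(-9)|
Area = (1/2)|(-190) + 504 + (-99)|
Area = (1/2)*215 = 107.50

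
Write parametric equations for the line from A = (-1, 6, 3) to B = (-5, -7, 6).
Direction vector d = B - A = (-4, -13, 3)
x = -1 - 4t, y = 6 - 13t, z = 3 + 3t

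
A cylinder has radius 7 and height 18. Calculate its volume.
Volume = pi * r² * h
Volume = pi * 7² * 18
Volume = pi * 49 * 18
Volume = pi * 882
Volume = 2770.88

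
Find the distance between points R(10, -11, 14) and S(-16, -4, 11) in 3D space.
d = √[(-26)² + (7)² + (-3)²] = √734 = 27.09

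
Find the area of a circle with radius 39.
Area = pi * r²
Area = pi * 39²
Area = pi * 1521
Area = 4778.36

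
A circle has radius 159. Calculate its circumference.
Circumference = 2 * pi * r
Circumference = 2 * pi * 159
Circumference = 999.03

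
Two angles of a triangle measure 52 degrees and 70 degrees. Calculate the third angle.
Sum of angles in a triangle = 180 degrees
Third angle = 180 - 52 - 70
Third angle = 58 degrees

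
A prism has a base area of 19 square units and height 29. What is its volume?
Volume = base area * height
Volume = 19 * 29
Volume = 551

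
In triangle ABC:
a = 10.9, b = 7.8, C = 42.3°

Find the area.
Using A = ½ab·sin(C):
A = ½·10.9·7.8·sin(42.3°) = ½·85.02·0.673013 = 28.61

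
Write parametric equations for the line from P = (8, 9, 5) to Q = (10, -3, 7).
Direction vector d = Q - P = (2, -12, 2)
x = 8 + 2t, y = 9 - 12t, z = 5 + 2t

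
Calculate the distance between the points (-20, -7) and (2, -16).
Using the distance formula: d = sqrt((x₂-x₁)² + (y₂-y₁)²)
dx = 2 - (-20) = 22
dy = (-16) - (-7) = -9
d = sqrt(22² + (-9)²) = sqrt(484 + 81) = sqrt(565) = 23.77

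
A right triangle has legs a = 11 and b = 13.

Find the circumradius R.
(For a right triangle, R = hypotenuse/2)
Hypotenuse c = √(11² + 13²) = √290 = 17.0294
R = c/2 = 8.515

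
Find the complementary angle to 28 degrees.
Complementary angles sum to 90 degrees.
Other angle = 90 - 28
Other angle = 62 degrees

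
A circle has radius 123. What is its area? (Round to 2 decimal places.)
Area = pi * r²
Area = pi * 123²
Area = pi * 15129
Area = 47529.16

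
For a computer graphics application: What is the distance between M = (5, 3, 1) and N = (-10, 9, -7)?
d = √[(-15)² + (6)² + (-8)²] = √325 = 18.03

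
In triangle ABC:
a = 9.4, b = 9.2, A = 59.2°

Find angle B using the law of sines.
sin(B)/b = sin(A)/a
sin(B) = b·sin(A)/a = 9.2·sin(59.2°)/9.4 = 0.840684
B = arcsin(0.840684) = 57.21°  (b ≤ a, so B ≤ A and the acute solution is unique)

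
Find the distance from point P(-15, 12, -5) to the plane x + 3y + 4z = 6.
d = |1(-15) + 3(12) + 4(-5) - (6)| / √(1² + 3² + 4²) = 5/√26 = 0.9806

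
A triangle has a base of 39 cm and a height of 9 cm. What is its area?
Area = (1/2) * base * height
Area = (1/2) * 39 * 9
Area = 175.50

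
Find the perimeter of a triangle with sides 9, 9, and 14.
Perimeter = sum of all sides
Perimeter = 9 + 9 + 14
Perimeter = 32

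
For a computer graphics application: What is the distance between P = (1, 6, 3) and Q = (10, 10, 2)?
d = √[(9)² + (4)² + (-1)²] = √98 = 9.899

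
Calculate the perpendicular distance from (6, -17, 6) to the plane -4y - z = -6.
d = |0(6) + (-4)(-17) + (-1)(6) - (-6)| / √(0² + (-4)² + (-1)²) = 68/√17 = 16.49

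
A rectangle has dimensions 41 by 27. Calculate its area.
Area = length * width
Area = 41 * 27
Area = 1107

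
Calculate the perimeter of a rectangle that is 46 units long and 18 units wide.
Perimeter = 2 * (length + width)
Perimeter = 2 * (46 + 18)
Perimeter = 2 * 64
Perimeter = 128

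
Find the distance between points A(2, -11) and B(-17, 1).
Using the distance formula: d = sqrt((x₂-x₁)² + (y₂-y₁)²)
dx = (-17) - 2 = -19
dy = 1 - (-11) = 12
d = sqrt((-19)² + 12²) = sqrt(361 + 144) = sqrt(505) = 22.47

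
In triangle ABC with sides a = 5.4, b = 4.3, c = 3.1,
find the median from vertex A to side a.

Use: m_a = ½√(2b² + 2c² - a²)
m_a = ½√(2·4.3² + 2·3.1² - 5.4²)
m_a = ½√(36.98 + 19.22 - 29.16) = ½√27.04 = 2.6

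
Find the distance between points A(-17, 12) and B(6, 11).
Using the distance formula: d = sqrt((x₂-x₁)² + (y₂-y₁)²)
dx = 6 - (-17) = 23
dy = 11 - 12 = -1
d = sqrt(23² + (-1)²) = sqrt(529 + 1) = sqrt(530) = 23.02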